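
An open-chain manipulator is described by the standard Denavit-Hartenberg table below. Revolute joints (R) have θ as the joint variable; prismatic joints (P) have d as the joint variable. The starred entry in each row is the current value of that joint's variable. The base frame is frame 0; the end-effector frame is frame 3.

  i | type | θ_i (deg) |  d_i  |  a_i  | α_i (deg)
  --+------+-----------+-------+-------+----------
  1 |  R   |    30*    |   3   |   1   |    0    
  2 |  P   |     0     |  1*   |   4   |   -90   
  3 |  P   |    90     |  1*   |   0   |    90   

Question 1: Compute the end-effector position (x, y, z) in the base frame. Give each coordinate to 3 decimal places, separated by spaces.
3.830 3.366 4.000

after link 1: o_1 = (0.8660, 0.5000, 3.0000)
after link 2: o_2 = (4.3301, 2.5000, 4.0000)
after link 3: o_3 = (3.8301, 3.3660, 4.0000)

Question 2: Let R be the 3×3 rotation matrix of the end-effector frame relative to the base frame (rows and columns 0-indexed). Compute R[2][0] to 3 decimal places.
-1.000

End-effector x-axis (col 0 of R) = (0.0000,0.0000,-1.0000)
R[2][0] = -1.0000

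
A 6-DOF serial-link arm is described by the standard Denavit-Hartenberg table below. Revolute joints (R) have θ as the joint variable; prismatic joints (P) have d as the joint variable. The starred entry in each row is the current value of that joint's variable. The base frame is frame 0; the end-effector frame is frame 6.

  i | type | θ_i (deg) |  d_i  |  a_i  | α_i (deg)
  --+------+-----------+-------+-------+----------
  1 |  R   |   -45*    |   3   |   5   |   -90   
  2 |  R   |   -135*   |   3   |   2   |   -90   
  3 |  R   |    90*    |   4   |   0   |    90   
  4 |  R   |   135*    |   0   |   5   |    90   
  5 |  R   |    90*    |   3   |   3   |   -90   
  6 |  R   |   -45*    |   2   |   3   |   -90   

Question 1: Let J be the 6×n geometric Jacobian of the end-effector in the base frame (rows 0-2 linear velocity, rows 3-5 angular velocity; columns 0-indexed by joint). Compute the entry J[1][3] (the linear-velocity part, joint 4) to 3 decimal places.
3.311

axis z_3 = (-0.5000,0.5000,0.7071); lever o_n−o_3 = (-0.7500,-1.3713,7.6820)
cross product → J_v[:, 3] = (4.8107,3.3107,1.0607)
J_ω[:, 3] = z_3
entry J[1][3] = 3.3107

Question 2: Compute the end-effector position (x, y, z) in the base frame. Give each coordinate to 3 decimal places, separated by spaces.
5.907 -3.786 14.925

after link 1: o_1 = (3.5355, -3.5355, 3.0000)
after link 2: o_2 = (4.6569, -0.4142, 4.4142)
after link 3: o_3 = (6.6569, -2.4142, 7.2426)
after link 4: o_4 = (10.9246, -1.6820, 9.7426)
after link 5: o_5 = (8.9853, -2.7426, 13.3640)
after link 6: o_6 = (5.9069, -3.7855, 14.9246)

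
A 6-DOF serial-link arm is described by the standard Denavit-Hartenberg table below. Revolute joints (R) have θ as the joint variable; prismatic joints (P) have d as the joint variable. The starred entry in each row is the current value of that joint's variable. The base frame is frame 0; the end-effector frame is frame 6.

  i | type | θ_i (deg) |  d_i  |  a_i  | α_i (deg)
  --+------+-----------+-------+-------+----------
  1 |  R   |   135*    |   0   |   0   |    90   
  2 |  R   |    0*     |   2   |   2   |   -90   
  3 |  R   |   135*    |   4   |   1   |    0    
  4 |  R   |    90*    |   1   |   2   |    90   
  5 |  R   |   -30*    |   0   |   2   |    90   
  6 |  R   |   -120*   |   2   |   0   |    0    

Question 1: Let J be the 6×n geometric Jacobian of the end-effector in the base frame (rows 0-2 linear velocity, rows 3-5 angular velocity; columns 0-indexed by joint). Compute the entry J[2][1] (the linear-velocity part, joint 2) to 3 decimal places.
-0.639

axis z_1 = (0.7071,0.7071,0.0000); lever o_n−o_1 = (2.7321,1.8284,2.2679)
cross product → J_v[:, 1] = (1.6037,-1.6037,-0.6390)
J_ω[:, 1] = z_1
entry J[2][1] = -0.6390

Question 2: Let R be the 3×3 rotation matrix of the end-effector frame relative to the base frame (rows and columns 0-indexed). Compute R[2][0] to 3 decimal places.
0.250

End-effector x-axis (col 0 of R) = (-0.4330,0.8660,0.2500)
R[2][0] = 0.2500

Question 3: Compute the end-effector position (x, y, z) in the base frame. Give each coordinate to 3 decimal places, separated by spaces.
after link 1: o_1 = (0.0000, 0.0000, 0.0000)
after link 2: o_2 = (0.0000, 2.8284, 0.0000)
after link 3: o_3 = (0.0000, 1.8284, 4.0000)
after link 4: o_4 = (2.0000, 1.8284, 5.0000)
after link 5: o_5 = (3.7321, 1.8284, 4.0000)
after link 6: o_6 = (2.7321, 1.8284, 2.2679)

2.732 1.828 2.268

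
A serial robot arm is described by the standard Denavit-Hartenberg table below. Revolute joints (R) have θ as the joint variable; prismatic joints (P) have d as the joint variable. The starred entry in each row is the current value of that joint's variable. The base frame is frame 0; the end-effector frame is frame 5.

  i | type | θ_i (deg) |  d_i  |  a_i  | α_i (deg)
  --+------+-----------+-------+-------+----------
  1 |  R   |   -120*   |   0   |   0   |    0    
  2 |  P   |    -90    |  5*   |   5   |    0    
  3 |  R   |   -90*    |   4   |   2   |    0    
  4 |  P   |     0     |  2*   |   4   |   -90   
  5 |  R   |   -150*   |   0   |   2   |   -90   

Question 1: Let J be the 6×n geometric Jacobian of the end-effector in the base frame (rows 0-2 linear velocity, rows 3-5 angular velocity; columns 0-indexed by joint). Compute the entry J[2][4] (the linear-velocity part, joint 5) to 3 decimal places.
axis z_4 = (-0.8660,0.5000,0.0000); lever o_n−o_4 = (-0.8660,-1.5000,1.0000)
cross product → J_v[:, 4] = (0.5000,0.8660,1.7321)
J_ω[:, 4] = z_4
entry J[2][4] = 1.7321

1.732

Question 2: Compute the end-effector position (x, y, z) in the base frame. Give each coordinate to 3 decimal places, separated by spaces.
after link 1: o_1 = (0.0000, 0.0000, 0.0000)
after link 2: o_2 = (-4.3301, 2.5000, 5.0000)
after link 3: o_3 = (-3.3301, 4.2321, 9.0000)
after link 4: o_4 = (-1.3301, 7.6962, 11.0000)
after link 5: o_5 = (-2.1962, 6.1962, 12.0000)

-2.196 6.196 12.000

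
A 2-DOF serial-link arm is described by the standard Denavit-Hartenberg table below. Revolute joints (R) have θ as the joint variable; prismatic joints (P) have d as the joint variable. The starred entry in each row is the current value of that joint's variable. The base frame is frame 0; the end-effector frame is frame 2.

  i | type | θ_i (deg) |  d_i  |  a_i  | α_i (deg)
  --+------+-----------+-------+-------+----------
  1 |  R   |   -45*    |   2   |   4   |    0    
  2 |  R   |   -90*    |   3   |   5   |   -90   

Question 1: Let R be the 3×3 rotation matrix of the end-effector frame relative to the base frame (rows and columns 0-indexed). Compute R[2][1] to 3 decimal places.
-1.000

End-effector y-axis (col 1 of R) = (0.0000,-0.0000,-1.0000)
R[2][1] = -1.0000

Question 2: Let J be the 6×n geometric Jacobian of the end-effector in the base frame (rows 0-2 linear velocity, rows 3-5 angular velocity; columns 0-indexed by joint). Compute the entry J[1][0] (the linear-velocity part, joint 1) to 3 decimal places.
axis z_0 = ẑ; lever o_n−o_0 = (-0.7071,-6.3640,5.0000)
cross product → J_v[:, 0] = (6.3640,-0.7071,0.0000)
J_ω[:, 0] = z_0
entry J[1][0] = -0.7071

-0.707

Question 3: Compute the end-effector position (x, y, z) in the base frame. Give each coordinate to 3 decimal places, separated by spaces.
-0.707 -6.364 5.000

after link 1: o_1 = (2.8284, -2.8284, 2.0000)
after link 2: o_2 = (-0.7071, -6.3640, 5.0000)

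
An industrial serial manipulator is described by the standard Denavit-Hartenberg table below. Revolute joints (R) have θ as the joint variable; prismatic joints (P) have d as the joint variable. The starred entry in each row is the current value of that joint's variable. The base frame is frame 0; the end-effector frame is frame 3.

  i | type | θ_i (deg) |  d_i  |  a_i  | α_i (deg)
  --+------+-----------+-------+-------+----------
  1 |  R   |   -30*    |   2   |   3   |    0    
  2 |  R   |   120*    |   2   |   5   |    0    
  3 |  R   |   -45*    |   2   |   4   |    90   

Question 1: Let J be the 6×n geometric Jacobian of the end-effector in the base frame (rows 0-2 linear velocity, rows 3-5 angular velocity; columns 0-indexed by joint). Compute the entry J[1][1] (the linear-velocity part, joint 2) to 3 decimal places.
axis z_1 = (0.0000,0.0000,1.0000); lever o_n−o_1 = (2.8284,7.8284,4.0000)
cross product → J_v[:, 1] = (-7.8284,2.8284,0.0000)
J_ω[:, 1] = z_1
entry J[1][1] = 2.8284

2.828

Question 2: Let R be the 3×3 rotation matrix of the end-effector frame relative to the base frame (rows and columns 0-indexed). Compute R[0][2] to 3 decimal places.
End-effector z-axis (col 2 of R) = (0.7071,-0.7071,0.0000)
R[0][2] = 0.7071

0.707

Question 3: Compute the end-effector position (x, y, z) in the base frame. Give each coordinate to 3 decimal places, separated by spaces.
5.427 6.328 6.000

after link 1: o_1 = (2.5981, -1.5000, 2.0000)
after link 2: o_2 = (2.5981, 3.5000, 4.0000)
after link 3: o_3 = (5.4265, 6.3284, 6.0000)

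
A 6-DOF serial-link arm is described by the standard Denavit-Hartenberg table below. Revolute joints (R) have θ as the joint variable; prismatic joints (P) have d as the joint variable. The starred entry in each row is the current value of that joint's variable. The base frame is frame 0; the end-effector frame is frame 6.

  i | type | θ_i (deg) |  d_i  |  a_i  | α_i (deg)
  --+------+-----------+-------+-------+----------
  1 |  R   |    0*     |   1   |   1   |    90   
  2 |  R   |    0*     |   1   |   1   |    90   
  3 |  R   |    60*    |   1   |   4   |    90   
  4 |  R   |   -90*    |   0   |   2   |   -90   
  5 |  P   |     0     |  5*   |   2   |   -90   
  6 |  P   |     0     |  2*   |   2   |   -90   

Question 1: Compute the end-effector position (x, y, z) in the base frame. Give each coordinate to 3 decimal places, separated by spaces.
4.768 -9.794 6.000

after link 1: o_1 = (1.0000, 0.0000, 1.0000)
after link 2: o_2 = (2.0000, -1.0000, 1.0000)
after link 3: o_3 = (4.0000, -4.4641, 0.0000)
after link 4: o_4 = (4.0000, -4.4641, 2.0000)
after link 5: o_5 = (6.5000, -8.7942, 4.0000)
after link 6: o_6 = (4.7679, -9.7942, 6.0000)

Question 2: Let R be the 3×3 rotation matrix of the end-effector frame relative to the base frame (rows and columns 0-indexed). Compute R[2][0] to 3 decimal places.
1.000

End-effector x-axis (col 0 of R) = (0.0000,0.0000,1.0000)
R[2][0] = 1.0000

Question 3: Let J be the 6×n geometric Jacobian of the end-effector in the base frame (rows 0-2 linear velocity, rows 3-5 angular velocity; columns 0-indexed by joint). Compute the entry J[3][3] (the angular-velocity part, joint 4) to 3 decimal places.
0.866

axis z_3 = (0.8660,0.5000,-0.0000); lever o_n−o_3 = (0.7679,-5.3301,6.0000)
cross product → J_v[:, 3] = (3.0000,-5.1962,-5.0000)
J_ω[:, 3] = z_3
entry J[3][3] = 0.8660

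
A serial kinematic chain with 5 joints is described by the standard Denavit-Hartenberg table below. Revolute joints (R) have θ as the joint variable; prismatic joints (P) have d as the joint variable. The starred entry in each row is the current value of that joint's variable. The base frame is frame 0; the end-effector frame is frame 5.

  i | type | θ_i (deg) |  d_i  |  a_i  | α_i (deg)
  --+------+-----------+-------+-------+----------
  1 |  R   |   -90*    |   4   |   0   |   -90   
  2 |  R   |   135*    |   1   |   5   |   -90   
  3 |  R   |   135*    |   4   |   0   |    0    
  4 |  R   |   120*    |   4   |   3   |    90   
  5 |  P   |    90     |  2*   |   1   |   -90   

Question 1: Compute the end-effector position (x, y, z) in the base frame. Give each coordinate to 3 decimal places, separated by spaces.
3.380 7.984 8.743

after link 1: o_1 = (0.0000, 0.0000, 4.0000)
after link 2: o_2 = (1.0000, 3.5355, 0.4645)
after link 3: o_3 = (1.0000, 6.3640, 3.2929)
after link 4: o_4 = (3.8978, 8.6434, 6.6704)
after link 5: o_5 = (3.3801, 7.9844, 8.7435)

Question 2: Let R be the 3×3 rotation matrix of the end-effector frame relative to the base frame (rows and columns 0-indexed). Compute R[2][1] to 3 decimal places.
-0.683

End-effector y-axis (col 1 of R) = (0.2588,0.6830,-0.6830)
R[2][1] = -0.6830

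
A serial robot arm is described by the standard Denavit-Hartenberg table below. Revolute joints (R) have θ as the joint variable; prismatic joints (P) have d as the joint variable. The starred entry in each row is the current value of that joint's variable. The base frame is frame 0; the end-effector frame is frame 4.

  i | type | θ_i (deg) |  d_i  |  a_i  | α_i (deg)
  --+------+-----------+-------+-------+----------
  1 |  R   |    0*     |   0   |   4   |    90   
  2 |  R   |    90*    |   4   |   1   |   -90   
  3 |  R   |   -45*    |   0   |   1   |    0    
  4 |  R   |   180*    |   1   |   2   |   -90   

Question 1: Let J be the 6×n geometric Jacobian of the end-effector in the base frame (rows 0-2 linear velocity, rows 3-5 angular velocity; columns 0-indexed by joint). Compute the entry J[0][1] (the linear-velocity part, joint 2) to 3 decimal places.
-0.293

axis z_1 = (0.0000,-1.0000,0.0000); lever o_n−o_1 = (-1.0000,-3.2929,0.2929)
cross product → J_v[:, 1] = (-0.2929,-0.0000,-1.0000)
J_ω[:, 1] = z_1
entry J[0][1] = -0.2929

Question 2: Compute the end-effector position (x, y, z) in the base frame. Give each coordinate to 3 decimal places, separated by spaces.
3.000 -3.293 0.293

after link 1: o_1 = (4.0000, 0.0000, 0.0000)
after link 2: o_2 = (4.0000, -4.0000, 1.0000)
after link 3: o_3 = (4.0000, -4.7071, 1.7071)
after link 4: o_4 = (3.0000, -3.2929, 0.2929)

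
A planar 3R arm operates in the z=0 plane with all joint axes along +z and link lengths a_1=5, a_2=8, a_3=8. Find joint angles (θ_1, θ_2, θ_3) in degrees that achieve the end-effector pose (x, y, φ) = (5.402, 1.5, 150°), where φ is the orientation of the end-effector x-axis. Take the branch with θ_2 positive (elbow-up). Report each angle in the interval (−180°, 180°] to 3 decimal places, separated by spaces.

-29.998 29.997 150.001

wrist centre = target − a_3·(cos φ, sin φ) = (12.3302, -2.5000)
cos θ_2 = (158.2839−5²−8²)/(2·5·8) = 0.8660; θ_2 = 29.9973° (elbow-up)
β = atan2(-2.5000,12.3302) = -11.4616°; ψ = atan2(3.9997,11.9284) = 18.5367°
θ_1 = β − ψ = -29.9983°
θ_3 = φ − θ_1 − θ_2 = 150.0009° (wrapped to (-180°,180°])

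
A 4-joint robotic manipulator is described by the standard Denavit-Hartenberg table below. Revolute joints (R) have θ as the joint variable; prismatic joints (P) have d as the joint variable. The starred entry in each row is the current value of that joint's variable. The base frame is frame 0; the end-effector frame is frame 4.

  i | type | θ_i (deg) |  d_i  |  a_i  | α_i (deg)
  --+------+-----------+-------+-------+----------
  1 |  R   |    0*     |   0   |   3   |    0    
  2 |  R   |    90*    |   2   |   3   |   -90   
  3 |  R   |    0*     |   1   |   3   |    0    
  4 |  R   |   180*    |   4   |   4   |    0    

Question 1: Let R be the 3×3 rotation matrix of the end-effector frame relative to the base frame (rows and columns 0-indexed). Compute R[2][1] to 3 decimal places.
1.000

End-effector y-axis (col 1 of R) = (0.0000,-0.0000,1.0000)
R[2][1] = 1.0000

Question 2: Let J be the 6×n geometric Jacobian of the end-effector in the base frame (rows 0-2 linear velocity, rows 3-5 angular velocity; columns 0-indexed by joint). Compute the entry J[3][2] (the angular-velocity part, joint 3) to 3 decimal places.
axis z_2 = (-1.0000,0.0000,0.0000); lever o_n−o_2 = (-5.0000,-1.0000,-0.0000)
cross product → J_v[:, 2] = (0.0000,-0.0000,1.0000)
J_ω[:, 2] = z_2
entry J[3][2] = -1.0000

-1.000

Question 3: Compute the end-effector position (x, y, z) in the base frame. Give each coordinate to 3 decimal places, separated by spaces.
-2.000 2.000 2.000

after link 1: o_1 = (3.0000, 0.0000, 0.0000)
after link 2: o_2 = (3.0000, 3.0000, 2.0000)
after link 3: o_3 = (2.0000, 6.0000, 2.0000)
after link 4: o_4 = (-2.0000, 2.0000, 2.0000)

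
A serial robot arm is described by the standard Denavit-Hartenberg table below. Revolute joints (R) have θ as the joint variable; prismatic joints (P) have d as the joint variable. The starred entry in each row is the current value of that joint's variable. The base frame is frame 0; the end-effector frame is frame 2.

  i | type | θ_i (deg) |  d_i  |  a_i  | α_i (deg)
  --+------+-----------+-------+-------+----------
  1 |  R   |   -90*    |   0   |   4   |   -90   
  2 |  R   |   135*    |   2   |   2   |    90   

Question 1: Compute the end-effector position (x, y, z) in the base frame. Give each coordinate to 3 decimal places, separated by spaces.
2.000 -2.586 -1.414

after link 1: o_1 = (0.0000, -4.0000, 0.0000)
after link 2: o_2 = (2.0000, -2.5858, -1.4142)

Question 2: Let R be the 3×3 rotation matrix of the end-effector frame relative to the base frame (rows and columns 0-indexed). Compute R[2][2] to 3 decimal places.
End-effector z-axis (col 2 of R) = (0.0000,-0.7071,-0.7071)
R[2][2] = -0.7071

-0.707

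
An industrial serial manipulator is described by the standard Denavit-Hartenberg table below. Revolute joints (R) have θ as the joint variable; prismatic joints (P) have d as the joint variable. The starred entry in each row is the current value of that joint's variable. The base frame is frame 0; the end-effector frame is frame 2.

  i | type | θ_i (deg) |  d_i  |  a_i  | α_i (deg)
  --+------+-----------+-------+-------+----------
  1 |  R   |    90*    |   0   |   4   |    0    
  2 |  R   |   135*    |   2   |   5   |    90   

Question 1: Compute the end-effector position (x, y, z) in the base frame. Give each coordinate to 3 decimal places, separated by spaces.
after link 1: o_1 = (0.0000, 4.0000, 0.0000)
after link 2: o_2 = (-3.5355, 0.4645, 2.0000)

-3.536 0.464 2.000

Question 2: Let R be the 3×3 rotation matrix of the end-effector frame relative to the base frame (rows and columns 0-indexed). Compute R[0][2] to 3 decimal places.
End-effector z-axis (col 2 of R) = (-0.7071,0.7071,0.0000)
R[0][2] = -0.7071

-0.707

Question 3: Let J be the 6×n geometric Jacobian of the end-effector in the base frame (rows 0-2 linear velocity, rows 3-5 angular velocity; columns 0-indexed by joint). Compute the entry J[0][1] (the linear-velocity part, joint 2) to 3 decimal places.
axis z_1 = (0.0000,0.0000,1.0000); lever o_n−o_1 = (-3.5355,-3.5355,2.0000)
cross product → J_v[:, 1] = (3.5355,-3.5355,0.0000)
J_ω[:, 1] = z_1
entry J[0][1] = 3.5355

3.536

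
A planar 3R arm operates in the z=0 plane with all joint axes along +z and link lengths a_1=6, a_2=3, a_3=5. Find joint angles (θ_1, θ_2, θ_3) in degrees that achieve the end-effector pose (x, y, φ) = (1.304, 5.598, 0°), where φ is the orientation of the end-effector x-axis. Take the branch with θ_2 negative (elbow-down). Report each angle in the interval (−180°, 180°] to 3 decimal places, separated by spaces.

wrist centre = target − a_3·(cos φ, sin φ) = (-3.6960, 5.5980)
cos θ_2 = (44.9980−6²−3²)/(2·6·3) = -0.0001; θ_2 = -90.0032° (elbow-down)
β = atan2(5.5980,-3.6960) = 123.4342°; ψ = atan2(-3.0000,5.9998) = -26.5657°
θ_1 = β − ψ = 149.9999°
θ_3 = φ − θ_1 − θ_2 = -59.9968° (wrapped to (-180°,180°])

150.000 -90.003 -59.997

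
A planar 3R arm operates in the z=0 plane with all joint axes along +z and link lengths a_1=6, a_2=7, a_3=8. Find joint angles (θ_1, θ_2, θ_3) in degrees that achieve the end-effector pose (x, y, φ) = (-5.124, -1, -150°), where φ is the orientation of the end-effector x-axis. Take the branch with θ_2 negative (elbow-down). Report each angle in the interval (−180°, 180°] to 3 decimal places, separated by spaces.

149.993 -149.998 -149.995

wrist centre = target − a_3·(cos φ, sin φ) = (1.8042, 3.0000)
cos θ_2 = (12.2551−6²−7²)/(2·6·7) = -0.8660; θ_2 = -149.9982° (elbow-down)
β = atan2(3.0000,1.8042) = 58.9773°; ψ = atan2(-3.5002,-0.0621) = -91.0160°
θ_1 = β − ψ = 149.9932°
θ_3 = φ − θ_1 − θ_2 = -149.9950° (wrapped to (-180°,180°])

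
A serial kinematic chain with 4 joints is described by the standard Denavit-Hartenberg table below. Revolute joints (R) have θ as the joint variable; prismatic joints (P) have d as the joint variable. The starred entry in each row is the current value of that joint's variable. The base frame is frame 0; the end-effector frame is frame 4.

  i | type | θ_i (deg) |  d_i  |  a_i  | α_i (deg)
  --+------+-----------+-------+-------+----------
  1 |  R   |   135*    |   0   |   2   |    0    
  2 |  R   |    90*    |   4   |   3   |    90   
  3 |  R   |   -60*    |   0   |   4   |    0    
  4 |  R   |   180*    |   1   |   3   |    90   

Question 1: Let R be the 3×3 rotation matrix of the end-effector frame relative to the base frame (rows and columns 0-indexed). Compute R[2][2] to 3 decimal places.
End-effector z-axis (col 2 of R) = (-0.6124,-0.6124,0.5000)
R[2][2] = 0.5000

0.500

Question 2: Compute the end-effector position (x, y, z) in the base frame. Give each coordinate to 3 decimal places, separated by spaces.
after link 1: o_1 = (-1.4142, 1.4142, 0.0000)
after link 2: o_2 = (-3.5355, -0.7071, 4.0000)
after link 3: o_3 = (-4.9497, -2.1213, 0.5359)
after link 4: o_4 = (-4.5962, -0.3536, 3.1340)

-4.596 -0.354 3.134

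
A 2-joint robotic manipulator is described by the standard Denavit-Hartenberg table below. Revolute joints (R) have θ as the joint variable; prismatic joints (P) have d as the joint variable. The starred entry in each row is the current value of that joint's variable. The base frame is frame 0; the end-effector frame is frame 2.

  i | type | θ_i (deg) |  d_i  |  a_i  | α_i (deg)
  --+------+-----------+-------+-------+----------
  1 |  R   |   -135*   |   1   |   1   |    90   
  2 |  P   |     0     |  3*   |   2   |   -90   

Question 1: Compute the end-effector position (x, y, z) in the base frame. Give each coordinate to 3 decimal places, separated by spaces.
after link 1: o_1 = (-0.7071, -0.7071, 1.0000)
after link 2: o_2 = (-4.2426, -0.0000, 1.0000)

-4.243 -0.000 1.000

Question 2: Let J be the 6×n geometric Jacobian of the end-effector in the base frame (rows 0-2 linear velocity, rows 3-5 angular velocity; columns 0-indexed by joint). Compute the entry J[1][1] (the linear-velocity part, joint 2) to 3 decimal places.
0.707

prismatic axis z_1 = (-0.7071,0.7071,0.0000)
J_v[:, 1] = z_1; J_ω[:, 1] = (0,0,0)
entry J[1][1] = 0.7071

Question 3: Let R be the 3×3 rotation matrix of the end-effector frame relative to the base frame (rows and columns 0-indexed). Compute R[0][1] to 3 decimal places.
0.707

End-effector y-axis (col 1 of R) = (0.7071,-0.7071,0.0000)
R[0][1] = 0.7071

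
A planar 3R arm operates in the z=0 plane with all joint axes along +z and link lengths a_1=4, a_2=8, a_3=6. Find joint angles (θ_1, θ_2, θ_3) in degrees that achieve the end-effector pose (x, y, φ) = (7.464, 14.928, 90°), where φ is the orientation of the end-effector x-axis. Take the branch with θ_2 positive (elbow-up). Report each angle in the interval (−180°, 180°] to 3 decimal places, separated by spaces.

29.994 30.009 29.997

wrist centre = target − a_3·(cos φ, sin φ) = (7.4640, 8.9280)
cos θ_2 = (135.4205−4²−8²)/(2·4·8) = 0.8659; θ_2 = 30.0092° (elbow-up)
β = atan2(8.9280,7.4640) = 50.1037°; ψ = atan2(4.0011,10.9276) = 20.1101°
θ_1 = β − ψ = 29.9935°
θ_3 = φ − θ_1 − θ_2 = 29.9973° (wrapped to (-180°,180°])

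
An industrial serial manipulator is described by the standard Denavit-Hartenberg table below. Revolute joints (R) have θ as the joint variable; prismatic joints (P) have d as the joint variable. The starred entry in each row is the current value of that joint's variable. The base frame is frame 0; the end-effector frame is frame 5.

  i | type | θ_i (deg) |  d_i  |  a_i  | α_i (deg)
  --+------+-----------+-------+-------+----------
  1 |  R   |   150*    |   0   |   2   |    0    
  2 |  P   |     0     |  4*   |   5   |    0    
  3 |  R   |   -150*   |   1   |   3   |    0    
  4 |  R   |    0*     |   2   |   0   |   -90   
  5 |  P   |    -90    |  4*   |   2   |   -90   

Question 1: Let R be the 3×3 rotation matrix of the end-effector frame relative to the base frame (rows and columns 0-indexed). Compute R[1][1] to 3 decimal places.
-1.000

End-effector y-axis (col 1 of R) = (0.0000,-1.0000,-0.0000)
R[1][1] = -1.0000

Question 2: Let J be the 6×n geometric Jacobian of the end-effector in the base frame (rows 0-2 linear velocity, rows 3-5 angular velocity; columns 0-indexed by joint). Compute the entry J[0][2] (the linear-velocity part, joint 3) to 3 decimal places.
-4.000

axis z_2 = (0.0000,0.0000,1.0000); lever o_n−o_2 = (3.0000,4.0000,5.0000)
cross product → J_v[:, 2] = (-4.0000,3.0000,0.0000)
J_ω[:, 2] = z_2
entry J[0][2] = -4.0000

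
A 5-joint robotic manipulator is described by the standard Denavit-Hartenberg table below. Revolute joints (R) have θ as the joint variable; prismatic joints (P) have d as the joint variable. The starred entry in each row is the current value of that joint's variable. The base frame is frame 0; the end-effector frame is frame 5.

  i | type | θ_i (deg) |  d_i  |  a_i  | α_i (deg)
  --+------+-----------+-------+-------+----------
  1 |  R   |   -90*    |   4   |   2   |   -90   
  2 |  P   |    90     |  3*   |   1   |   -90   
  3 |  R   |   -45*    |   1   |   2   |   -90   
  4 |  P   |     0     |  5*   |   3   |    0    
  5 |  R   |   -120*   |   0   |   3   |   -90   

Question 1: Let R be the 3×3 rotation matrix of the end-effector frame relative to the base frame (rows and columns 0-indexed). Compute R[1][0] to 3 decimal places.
End-effector x-axis (col 0 of R) = (-0.3536,0.8660,0.3536)
R[1][0] = 0.8660

0.866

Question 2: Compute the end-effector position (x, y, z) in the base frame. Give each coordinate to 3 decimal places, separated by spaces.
1.939 1.598 -3.010

after link 1: o_1 = (0.0000, -2.0000, 4.0000)
after link 2: o_2 = (3.0000, -2.0000, 3.0000)
after link 3: o_3 = (4.4142, -1.0000, 1.5858)
after link 4: o_4 = (3.0000, -1.0000, -4.0711)
after link 5: o_5 = (1.9393, 1.5981, -3.0104)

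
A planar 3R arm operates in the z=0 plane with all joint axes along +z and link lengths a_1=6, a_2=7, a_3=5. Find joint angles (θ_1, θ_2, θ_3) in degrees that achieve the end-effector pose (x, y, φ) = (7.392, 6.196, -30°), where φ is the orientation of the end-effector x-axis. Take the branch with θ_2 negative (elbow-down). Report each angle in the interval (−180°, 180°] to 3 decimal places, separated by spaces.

wrist centre = target − a_3·(cos φ, sin φ) = (3.0619, 8.6960)
cos θ_2 = (84.9955−6²−7²)/(2·6·7) = -0.0001; θ_2 = -90.0031° (elbow-down)
β = atan2(8.6960,3.0619) = 70.6028°; ψ = atan2(-7.0000,5.9996) = -49.4005°
θ_1 = β − ψ = 120.0032°
θ_3 = φ − θ_1 − θ_2 = -60.0002° (wrapped to (-180°,180°])

120.003 -90.003 -60.000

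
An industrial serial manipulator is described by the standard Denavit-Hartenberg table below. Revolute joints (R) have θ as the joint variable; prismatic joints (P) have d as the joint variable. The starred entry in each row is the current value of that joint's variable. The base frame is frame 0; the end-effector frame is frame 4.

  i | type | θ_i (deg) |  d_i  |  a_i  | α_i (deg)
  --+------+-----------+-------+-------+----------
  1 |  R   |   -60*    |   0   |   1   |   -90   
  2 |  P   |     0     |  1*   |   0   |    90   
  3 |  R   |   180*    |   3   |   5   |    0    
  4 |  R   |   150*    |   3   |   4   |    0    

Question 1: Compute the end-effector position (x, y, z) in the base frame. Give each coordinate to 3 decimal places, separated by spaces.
-1.134 -0.036 6.000

after link 1: o_1 = (0.5000, -0.8660, 0.0000)
after link 2: o_2 = (1.3660, -0.3660, 0.0000)
after link 3: o_3 = (-1.1340, 3.9641, 3.0000)
after link 4: o_4 = (-1.1340, -0.0359, 6.0000)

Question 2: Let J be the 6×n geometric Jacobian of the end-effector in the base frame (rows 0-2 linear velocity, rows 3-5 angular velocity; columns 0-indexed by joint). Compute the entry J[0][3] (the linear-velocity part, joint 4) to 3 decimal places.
axis z_3 = (0.0000,0.0000,1.0000); lever o_n−o_3 = (0.0000,-4.0000,3.0000)
cross product → J_v[:, 3] = (4.0000,0.0000,-0.0000)
J_ω[:, 3] = z_3
entry J[0][3] = 4.0000

4.000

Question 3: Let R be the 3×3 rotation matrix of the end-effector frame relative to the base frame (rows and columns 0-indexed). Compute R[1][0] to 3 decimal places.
-1.000

End-effector x-axis (col 0 of R) = (0.0000,-1.0000,0.0000)
R[1][0] = -1.0000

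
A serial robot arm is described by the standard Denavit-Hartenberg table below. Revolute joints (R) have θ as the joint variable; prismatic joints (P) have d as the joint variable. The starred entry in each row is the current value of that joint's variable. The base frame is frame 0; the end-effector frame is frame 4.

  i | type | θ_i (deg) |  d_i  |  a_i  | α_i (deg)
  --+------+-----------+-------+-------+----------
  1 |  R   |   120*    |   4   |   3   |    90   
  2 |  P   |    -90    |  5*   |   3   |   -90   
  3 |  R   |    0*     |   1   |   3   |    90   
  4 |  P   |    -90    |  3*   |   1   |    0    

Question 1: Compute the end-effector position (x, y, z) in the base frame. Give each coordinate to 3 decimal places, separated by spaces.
after link 1: o_1 = (-1.5000, 2.5981, 4.0000)
after link 2: o_2 = (2.8301, 5.0981, 1.0000)
after link 3: o_3 = (2.3301, 5.9641, -2.0000)
after link 4: o_4 = (5.4282, 6.5981, -2.0000)

5.428 6.598 -2.000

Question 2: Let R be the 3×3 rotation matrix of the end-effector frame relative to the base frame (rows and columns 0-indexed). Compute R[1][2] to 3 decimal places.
0.500

End-effector z-axis (col 2 of R) = (0.8660,0.5000,0.0000)
R[1][2] = 0.5000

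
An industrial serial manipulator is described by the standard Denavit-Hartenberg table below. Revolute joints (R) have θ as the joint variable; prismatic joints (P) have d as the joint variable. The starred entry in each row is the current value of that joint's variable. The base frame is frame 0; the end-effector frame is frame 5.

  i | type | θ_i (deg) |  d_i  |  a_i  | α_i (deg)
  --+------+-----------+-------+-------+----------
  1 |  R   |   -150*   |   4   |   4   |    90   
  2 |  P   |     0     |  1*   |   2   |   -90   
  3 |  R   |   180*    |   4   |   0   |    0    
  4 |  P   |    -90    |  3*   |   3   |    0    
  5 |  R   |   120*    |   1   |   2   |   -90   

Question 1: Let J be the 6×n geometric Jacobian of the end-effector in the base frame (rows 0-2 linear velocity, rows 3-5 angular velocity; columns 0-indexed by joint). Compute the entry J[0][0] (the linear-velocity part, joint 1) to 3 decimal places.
axis z_0 = ẑ; lever o_n−o_0 = (-3.1962,-3.0000,12.0000)
cross product → J_v[:, 0] = (3.0000,-3.1962,0.0000)
J_ω[:, 0] = z_0
entry J[0][0] = 3.0000

3.000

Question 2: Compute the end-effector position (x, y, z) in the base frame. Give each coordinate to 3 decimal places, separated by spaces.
after link 1: o_1 = (-3.4641, -2.0000, 4.0000)
after link 2: o_2 = (-5.6962, -2.1340, 4.0000)
after link 3: o_3 = (-5.6962, -2.1340, 8.0000)
after link 4: o_4 = (-4.1962, -4.7321, 11.0000)
after link 5: o_5 = (-3.1962, -3.0000, 12.0000)

-3.196 -3.000 12.000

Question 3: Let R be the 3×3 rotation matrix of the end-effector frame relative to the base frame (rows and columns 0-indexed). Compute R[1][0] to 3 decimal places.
0.866

End-effector x-axis (col 0 of R) = (0.5000,0.8660,0.0000)
R[1][0] = 0.8660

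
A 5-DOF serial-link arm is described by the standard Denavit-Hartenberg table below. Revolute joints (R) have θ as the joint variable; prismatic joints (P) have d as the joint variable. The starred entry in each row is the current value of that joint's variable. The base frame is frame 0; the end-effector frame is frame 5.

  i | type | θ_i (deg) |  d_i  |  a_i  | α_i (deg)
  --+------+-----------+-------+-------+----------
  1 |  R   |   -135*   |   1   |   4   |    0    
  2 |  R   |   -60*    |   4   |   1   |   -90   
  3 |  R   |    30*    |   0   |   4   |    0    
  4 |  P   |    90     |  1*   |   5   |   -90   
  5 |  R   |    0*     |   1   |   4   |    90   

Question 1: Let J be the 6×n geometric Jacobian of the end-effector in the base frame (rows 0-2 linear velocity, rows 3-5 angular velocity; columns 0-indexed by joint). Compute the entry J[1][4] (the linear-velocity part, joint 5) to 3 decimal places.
axis z_4 = (0.8365,-0.2241,0.5000); lever o_n−o_4 = (2.7684,-0.7418,-2.9641)
cross product → J_v[:, 4] = (1.0353,3.8637,-0.0000)
J_ω[:, 4] = z_4
entry J[1][4] = 3.8637

3.864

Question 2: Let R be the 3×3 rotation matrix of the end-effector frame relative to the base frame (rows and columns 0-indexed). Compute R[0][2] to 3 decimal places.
-0.259

End-effector z-axis (col 2 of R) = (-0.2588,-0.9659,0.0000)
R[0][2] = -0.2588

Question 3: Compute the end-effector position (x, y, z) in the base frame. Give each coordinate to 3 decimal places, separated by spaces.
-2.216 -4.028 -4.294

after link 1: o_1 = (-2.8284, -2.8284, 1.0000)
after link 2: o_2 = (-3.7944, -2.5696, 5.0000)
after link 3: o_3 = (-7.1404, -1.6730, 3.0000)
after link 4: o_4 = (-4.9844, -3.2860, -1.3301)
after link 5: o_5 = (-2.2161, -4.0278, -4.2942)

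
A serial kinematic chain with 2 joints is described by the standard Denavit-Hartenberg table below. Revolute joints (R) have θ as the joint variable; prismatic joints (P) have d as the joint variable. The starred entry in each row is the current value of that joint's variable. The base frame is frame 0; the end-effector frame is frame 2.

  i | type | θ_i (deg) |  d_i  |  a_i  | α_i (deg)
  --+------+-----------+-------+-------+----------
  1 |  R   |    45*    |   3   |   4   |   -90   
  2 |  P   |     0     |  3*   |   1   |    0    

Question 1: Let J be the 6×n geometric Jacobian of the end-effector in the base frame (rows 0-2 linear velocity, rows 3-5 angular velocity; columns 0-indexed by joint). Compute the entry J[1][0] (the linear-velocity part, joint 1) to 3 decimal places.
1.414

axis z_0 = ẑ; lever o_n−o_0 = (1.4142,5.6569,3.0000)
cross product → J_v[:, 0] = (-5.6569,1.4142,0.0000)
J_ω[:, 0] = z_0
entry J[1][0] = 1.4142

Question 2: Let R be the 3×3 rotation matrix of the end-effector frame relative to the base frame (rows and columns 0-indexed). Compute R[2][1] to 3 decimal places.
-1.000

End-effector y-axis (col 1 of R) = (-0.0000,0.0000,-1.0000)
R[2][1] = -1.0000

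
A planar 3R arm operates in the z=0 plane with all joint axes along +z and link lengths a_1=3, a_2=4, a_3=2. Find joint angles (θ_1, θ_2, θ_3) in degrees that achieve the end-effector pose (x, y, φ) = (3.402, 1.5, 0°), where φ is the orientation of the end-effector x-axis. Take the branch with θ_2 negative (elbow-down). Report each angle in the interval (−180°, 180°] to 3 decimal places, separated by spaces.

149.997 -149.999 0.002

wrist centre = target − a_3·(cos φ, sin φ) = (1.4020, 1.5000)
cos θ_2 = (4.2156−3²−4²)/(2·3·4) = -0.8660; θ_2 = -149.9990° (elbow-down)
β = atan2(1.5000,1.4020) = 46.9341°; ψ = atan2(-2.0001,-0.4641) = -103.0630°
θ_1 = β − ψ = 149.9971°
θ_3 = φ − θ_1 − θ_2 = 0.0019° (wrapped to (-180°,180°])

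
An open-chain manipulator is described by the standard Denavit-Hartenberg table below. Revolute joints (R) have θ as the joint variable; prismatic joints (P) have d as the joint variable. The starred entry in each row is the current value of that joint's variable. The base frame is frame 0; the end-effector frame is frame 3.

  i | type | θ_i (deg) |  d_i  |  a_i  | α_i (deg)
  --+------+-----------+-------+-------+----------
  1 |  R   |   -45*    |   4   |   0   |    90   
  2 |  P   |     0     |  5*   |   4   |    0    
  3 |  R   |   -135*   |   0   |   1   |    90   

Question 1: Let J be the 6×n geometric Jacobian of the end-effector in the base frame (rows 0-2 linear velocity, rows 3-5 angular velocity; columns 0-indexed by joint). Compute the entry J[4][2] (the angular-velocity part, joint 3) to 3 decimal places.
axis z_2 = (-0.7071,-0.7071,0.0000); lever o_n−o_2 = (-0.5000,0.5000,-0.7071)
cross product → J_v[:, 2] = (0.5000,-0.5000,-0.7071)
J_ω[:, 2] = z_2
entry J[4][2] = -0.7071

-0.707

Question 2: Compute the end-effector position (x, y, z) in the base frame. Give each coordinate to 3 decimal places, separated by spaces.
after link 1: o_1 = (0.0000, 0.0000, 4.0000)
after link 2: o_2 = (-0.7071, -6.3640, 4.0000)
after link 3: o_3 = (-1.2071, -5.8640, 3.2929)

-1.207 -5.864 3.293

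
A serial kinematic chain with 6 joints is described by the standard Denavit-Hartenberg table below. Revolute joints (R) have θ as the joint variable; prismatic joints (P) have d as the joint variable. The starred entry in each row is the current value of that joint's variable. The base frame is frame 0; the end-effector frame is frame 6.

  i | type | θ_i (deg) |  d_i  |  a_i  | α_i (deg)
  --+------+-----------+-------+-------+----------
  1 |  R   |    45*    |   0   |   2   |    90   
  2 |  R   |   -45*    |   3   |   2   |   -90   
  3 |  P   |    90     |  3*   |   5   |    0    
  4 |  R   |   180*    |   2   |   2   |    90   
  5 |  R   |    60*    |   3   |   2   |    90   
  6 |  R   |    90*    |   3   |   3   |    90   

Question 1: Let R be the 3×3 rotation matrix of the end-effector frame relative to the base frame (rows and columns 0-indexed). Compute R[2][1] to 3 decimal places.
-0.354

End-effector y-axis (col 1 of R) = (0.3624,-0.8624,-0.3536)
R[2][1] = -0.3536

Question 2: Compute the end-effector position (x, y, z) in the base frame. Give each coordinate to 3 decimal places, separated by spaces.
after link 1: o_1 = (1.4142, 1.4142, 0.0000)
after link 2: o_2 = (4.5355, 0.2929, -1.4142)
after link 3: o_3 = (2.5000, 5.3284, 0.7071)
after link 4: o_4 = (4.9142, 4.9142, 2.1213)
after link 5: o_5 = (4.9873, 3.5731, 5.4674)
after link 6: o_6 = (4.5745, -0.5140, 6.5280)

4.574 -0.514 6.528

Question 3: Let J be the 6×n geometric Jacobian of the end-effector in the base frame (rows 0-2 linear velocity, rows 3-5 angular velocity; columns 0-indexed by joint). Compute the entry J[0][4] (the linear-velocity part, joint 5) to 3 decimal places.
1.635

axis z_4 = (-0.5000,-0.5000,0.7071); lever o_n−o_4 = (-0.3398,-5.4282,4.4067)
cross product → J_v[:, 4] = (1.6350,1.9631,2.5442)
J_ω[:, 4] = z_4
entry J[0][4] = 1.6350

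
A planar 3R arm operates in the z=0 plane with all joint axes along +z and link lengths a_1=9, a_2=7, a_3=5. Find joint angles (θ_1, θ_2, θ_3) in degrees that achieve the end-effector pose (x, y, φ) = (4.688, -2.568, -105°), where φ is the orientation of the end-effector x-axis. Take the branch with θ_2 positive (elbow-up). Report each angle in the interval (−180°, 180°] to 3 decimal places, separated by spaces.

wrist centre = target − a_3·(cos φ, sin φ) = (5.9821, 2.2616)
cos θ_2 = (40.9004−9²−7²)/(2·9·7) = -0.7071; θ_2 = 135.0026° (elbow-up)
β = atan2(2.2616,5.9821) = 20.7099°; ψ = atan2(4.9495,4.0500) = 50.7077°
θ_1 = β − ψ = -29.9978°
θ_3 = φ − θ_1 − θ_2 = 149.9951° (wrapped to (-180°,180°])

-29.998 135.003 149.995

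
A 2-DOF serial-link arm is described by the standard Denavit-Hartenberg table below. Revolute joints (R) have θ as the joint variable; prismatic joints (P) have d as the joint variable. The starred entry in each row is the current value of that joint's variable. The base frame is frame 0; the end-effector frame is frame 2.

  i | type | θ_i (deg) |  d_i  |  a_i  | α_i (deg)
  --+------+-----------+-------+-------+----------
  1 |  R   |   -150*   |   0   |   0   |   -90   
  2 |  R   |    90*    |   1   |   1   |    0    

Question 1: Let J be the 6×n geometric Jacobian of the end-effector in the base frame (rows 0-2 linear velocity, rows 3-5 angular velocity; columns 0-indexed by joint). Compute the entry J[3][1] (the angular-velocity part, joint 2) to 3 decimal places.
axis z_1 = (0.5000,-0.8660,0.0000); lever o_n−o_1 = (0.5000,-0.8660,-1.0000)
cross product → J_v[:, 1] = (0.8660,0.5000,-0.0000)
J_ω[:, 1] = z_1
entry J[3][1] = 0.5000

0.500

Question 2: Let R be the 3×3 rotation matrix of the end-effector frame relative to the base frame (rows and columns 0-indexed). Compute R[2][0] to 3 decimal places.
-1.000

End-effector x-axis (col 0 of R) = (-0.0000,-0.0000,-1.0000)
R[2][0] = -1.0000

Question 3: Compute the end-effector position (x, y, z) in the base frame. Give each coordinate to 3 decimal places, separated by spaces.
0.500 -0.866 -1.000

after link 1: o_1 = (0.0000, 0.0000, 0.0000)
after link 2: o_2 = (0.5000, -0.8660, -1.0000)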